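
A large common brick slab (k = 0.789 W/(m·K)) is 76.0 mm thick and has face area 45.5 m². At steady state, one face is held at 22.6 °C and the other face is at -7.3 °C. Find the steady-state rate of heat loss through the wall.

Q = kA·ΔT/L = 0.789 × 45.5 × |22.6 °C − -7.3 °C| / 0.0760 = 14100 W

Q = 14.1 kW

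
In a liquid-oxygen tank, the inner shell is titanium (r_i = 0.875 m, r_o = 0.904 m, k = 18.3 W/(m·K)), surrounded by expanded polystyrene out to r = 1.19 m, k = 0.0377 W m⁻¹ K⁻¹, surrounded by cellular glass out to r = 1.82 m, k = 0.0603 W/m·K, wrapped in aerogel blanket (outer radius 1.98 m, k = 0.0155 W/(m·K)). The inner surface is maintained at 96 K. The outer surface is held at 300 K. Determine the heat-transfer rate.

Treat each layer as a resistance in series:
  R_titanium = (1/0.875 − 1/0.904)/(4πk) = 0.03666/(4π·18.3) = 1.594×10^-4 K/W
  R_expanded polystyrene = (1/0.904 − 1/1.19)/(4πk) = 0.2659/(4π·0.0377) = 0.5612 K/W
  R_cellular glass = (1/1.19 − 1/1.82)/(4πk) = 0.2909/(4π·0.0603) = 0.3839 K/W
  R_aerogel blanket = (1/1.82 − 1/1.98)/(4πk) = 0.04440/(4π·0.0155) = 0.2280 K/W
ΣR = 1.594×10^-4 + 0.5612 + 0.3839 + 0.2280 = 1.173 K/W
Q = ΔT/ΣR = (96 K − 300 K)/1.173 = -174 W
(Negative Q ⇒ heat flows inward; heat gain = 174 W.)

Q = 174 W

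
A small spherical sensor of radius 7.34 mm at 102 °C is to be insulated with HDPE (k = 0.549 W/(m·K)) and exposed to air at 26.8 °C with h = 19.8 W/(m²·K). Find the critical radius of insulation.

For a sphere, r_cr = 2k_ins/h = 2·0.549/19.8 = 0.0555 m = 5.55 cm

r_cr = 5.55 cm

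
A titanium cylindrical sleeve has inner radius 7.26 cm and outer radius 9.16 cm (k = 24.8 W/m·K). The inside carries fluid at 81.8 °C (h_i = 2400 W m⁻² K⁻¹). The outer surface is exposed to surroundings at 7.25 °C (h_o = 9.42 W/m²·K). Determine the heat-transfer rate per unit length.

Resistance network (inner→outer):
  R'_conv,in = 1/(2πr h) = 1/(2π·0.0726·2400) = 9.134×10^-4 m·K/W
  R'_titanium = ln(0.0916/0.0726)/(2πk) = 0.2325/(2π·24.8) = 0.001492 m·K/W
  R'_conv,out = 1/(2πr h) = 1/(2π·0.0916·9.42) = 0.1844 m·K/W
ΣR = 9.134×10^-4 + 0.001492 + 0.1844 = 0.1868 m·K/W
Q' = ΔT/ΣR = (81.8 °C − 7.25 °C)/0.1868 = 399 W/m

Q' = 399 W/m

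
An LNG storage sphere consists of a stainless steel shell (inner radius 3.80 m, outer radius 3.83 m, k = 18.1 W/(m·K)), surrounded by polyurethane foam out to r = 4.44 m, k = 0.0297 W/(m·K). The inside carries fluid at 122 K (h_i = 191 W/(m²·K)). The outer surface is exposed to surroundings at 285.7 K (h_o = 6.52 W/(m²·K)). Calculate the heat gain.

Treat each layer as a resistance in series:
  R_conv,in = 1/(4πr²h) = 1/(4π·3.80²·191) = 2.885×10^-5 K/W
  R_stainless steel = (1/3.80 − 1/3.83)/(4πk) = 0.002061/(4π·18.1) = 9.063×10^-6 K/W
  R_polyurethane foam = (1/3.83 − 1/4.44)/(4πk) = 0.03587/(4π·0.0297) = 0.09611 K/W
  R_conv,out = 1/(4πr²h) = 1/(4π·4.44²·6.52) = 6.191×10^-4 K/W
ΣR = 2.885×10^-5 + 9.063×10^-6 + 0.09611 + 6.191×10^-4 = 0.09677 K/W
Q = ΔT/ΣR = (122 K − 285.7 K)/0.09677 = -1690 W
(Negative Q ⇒ heat flows inward; heat gain = 1690 W.)

Q = 1690 W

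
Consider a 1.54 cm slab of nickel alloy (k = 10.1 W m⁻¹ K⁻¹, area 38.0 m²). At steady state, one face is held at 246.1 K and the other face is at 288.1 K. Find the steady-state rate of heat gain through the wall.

Q = 1050 kW

Q = kA·ΔT/L = 10.1 × 38.0 × |246.1 K − 288.1 K| / 0.0154 = 1.05×10^6 W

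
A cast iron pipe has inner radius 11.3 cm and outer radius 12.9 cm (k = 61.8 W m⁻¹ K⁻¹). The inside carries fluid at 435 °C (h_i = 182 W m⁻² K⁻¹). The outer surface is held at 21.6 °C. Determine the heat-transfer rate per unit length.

Series thermal resistances, inner to outer:
  R'_conv,in = 1/(2πr h) = 1/(2π·0.113·182) = 0.007739 m·K/W
  R'_cast iron = ln(0.129/0.113)/(2πk) = 0.1324/(2π·61.8) = 3.410×10^-4 m·K/W
ΣR = 0.007739 + 3.410×10^-4 = 0.008080 m·K/W
Q' = ΔT/ΣR = (435 °C − 21.6 °C)/0.008080 = 51200 W/m

Q' = 51200 W/m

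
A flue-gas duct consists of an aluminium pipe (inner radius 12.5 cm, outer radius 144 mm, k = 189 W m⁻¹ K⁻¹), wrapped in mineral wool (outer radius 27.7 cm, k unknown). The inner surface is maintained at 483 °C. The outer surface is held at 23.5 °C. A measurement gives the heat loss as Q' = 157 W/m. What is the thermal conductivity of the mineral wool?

ΣR = ΔT/Q' = |483 − 23.5|/157 = 2.927 m·K/W
Known resistances:
  R'_aluminium = ln(0.144/0.125)/(2πk) = 0.1415/(2π·189) = 1.192×10^-4 m·K/W
R_mineral wool = ΣR − ΣR_known = 2.927 − 1.192×10^-4 = 2.927 m·K/W
ln(r₂/r₁)/(2πk) = 2.927 ⇒ k = 0.6542/(2π·2.927) = 0.0356 W/m·K

k = 0.0356 W/m·K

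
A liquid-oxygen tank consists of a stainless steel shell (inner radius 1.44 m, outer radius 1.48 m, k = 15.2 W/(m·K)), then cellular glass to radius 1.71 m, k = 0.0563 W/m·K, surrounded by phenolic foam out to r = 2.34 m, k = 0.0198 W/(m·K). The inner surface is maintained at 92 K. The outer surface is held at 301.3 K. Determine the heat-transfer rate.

Q = 275 W

Treat each layer as a resistance in series:
  R_stainless steel = (1/1.44 − 1/1.48)/(4πk) = 0.01877/(4π·15.2) = 9.826×10^-5 K/W
  R_cellular glass = (1/1.48 − 1/1.71)/(4πk) = 0.09088/(4π·0.0563) = 0.1285 K/W
  R_phenolic foam = (1/1.71 − 1/2.34)/(4πk) = 0.1574/(4π·0.0198) = 0.6328 K/W
ΣR = 9.826×10^-5 + 0.1285 + 0.6328 = 0.7614 K/W
Q = ΔT/ΣR = (92 K − 301.3 K)/0.7614 = -275 W
(Negative Q ⇒ heat flows inward; heat gain = 275 W.)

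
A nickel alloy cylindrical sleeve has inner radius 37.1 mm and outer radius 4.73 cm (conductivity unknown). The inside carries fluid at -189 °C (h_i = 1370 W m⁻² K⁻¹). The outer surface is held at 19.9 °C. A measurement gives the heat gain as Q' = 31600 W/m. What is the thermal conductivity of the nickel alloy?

ΣR = ΔT/Q' = |-189 − 19.9|/31600 = 0.006611 m·K/W
Known resistances:
  R'_conv,in = 1/(2πr h) = 1/(2π·0.0371·1370) = 0.003131 m·K/W
R_nickel alloy = ΣR − ΣR_known = 0.006611 − 0.003131 = 0.003480 m·K/W
ln(r₂/r₁)/(2πk) = 0.003480 ⇒ k = 0.2429/(2π·0.003480) = 11.1 W/m·K

k = 11.1 W/m·K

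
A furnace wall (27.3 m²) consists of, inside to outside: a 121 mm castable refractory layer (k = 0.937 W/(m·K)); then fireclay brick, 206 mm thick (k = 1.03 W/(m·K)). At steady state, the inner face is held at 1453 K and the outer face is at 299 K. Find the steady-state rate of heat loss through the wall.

Treat each layer as a resistance in series:
  R_castable refractory = L/(kA) = 0.121/(0.937·27.3) = 0.004730 K/W
  R_fireclay brick = L/(kA) = 0.206/(1.03·27.3) = 0.007326 K/W
ΣR = 0.004730 + 0.007326 = 0.01206 K/W
Q = ΔT/ΣR = (1453 K − 299 K)/0.01206 = 95700 W

Q = 95.7 kW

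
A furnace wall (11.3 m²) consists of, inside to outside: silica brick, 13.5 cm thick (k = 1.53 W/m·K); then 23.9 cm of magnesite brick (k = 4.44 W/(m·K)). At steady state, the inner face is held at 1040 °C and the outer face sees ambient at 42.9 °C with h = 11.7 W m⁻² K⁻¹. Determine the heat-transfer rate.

Series thermal resistances, inner to outer:
  R_silica brick = L/(kA) = 0.135/(1.53·11.3) = 0.007808 K/W
  R_magnesite brick = L/(kA) = 0.239/(4.44·11.3) = 0.004764 K/W
  R_conv,out = 1/(hA) = 1/(11.7·11.3) = 0.007564 K/W
ΣR = 0.007808 + 0.004764 + 0.007564 = 0.02014 K/W
Q = ΔT/ΣR = (1040 °C − 42.9 °C)/0.02014 = 49500 W

Q = 49.5 kW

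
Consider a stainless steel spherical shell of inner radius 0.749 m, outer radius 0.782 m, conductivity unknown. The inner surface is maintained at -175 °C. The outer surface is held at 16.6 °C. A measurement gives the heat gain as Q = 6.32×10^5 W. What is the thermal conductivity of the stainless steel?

ΣR = ΔT/Q = |-175 − 16.6|/6.32×10^5 = 3.032×10^-4 K/W
(1/r₁−1/r₂)/(4πk) = 3.032×10^-4 ⇒ k = 0.05634/(4π·3.032×10^-4) = 14.8 W/m·K

k = 14.8 W/m·K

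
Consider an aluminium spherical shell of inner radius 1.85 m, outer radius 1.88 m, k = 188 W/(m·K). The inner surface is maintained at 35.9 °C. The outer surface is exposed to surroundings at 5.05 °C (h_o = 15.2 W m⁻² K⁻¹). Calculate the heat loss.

Resistance network (inner→outer):
  R_aluminium = (1/1.85 − 1/1.88)/(4πk) = 0.008626/(4π·188) = 3.651×10^-6 K/W
  R_conv,out = 1/(4πr²h) = 1/(4π·1.88²·15.2) = 0.001481 K/W
ΣR = 3.651×10^-6 + 0.001481 = 0.001485 K/W
Q = ΔT/ΣR = (35.9 °C − 5.05 °C)/0.001485 = 20800 W

Q = 20800 W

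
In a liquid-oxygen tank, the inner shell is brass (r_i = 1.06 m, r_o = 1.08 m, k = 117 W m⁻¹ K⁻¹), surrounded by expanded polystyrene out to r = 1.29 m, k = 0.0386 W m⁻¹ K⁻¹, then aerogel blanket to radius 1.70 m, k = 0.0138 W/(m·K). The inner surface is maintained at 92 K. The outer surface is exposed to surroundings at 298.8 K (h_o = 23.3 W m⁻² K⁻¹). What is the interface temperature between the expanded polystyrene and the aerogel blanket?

Resistance network (inner→outer):
  R_brass = (1/1.06 − 1/1.08)/(4πk) = 0.01747/(4π·117) = 1.188×10^-5 K/W
  R_expanded polystyrene = (1/1.08 − 1/1.29)/(4πk) = 0.1507/(4π·0.0386) = 0.3107 K/W
  R_aerogel blanket = (1/1.29 − 1/1.70)/(4πk) = 0.1870/(4π·0.0138) = 1.078 K/W
  R_conv,out = 1/(4πr²h) = 1/(4π·1.70²·23.3) = 0.001182 K/W
ΣR = 1.188×10^-5 + 0.3107 + 1.078 + 0.001182 = 1.390 K/W
Q = ΔT/ΣR = (92 K − 298.8 K)/1.390 = -148.8 W
From the inner boundary to the expanded polystyrene/aerogel blanket interface, ΣR_partial = 0.3107 K/W.
T_interface = T_in − Q·ΣR_partial = 92 K − (-148.8)(0.3107) = 138 K

T = 138 K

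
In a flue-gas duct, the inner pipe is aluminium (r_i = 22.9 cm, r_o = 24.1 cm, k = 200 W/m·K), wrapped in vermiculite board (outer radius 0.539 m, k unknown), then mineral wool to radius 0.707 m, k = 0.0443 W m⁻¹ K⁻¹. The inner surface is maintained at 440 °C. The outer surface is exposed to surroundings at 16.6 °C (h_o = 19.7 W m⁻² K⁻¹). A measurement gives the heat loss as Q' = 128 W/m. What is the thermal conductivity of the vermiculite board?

ΣR = ΔT/Q' = |440 − 16.6|/128 = 3.308 m·K/W
Known resistances:
  R'_aluminium = ln(0.241/0.229)/(2πk) = 0.05107/(2π·200) = 4.064×10^-5 m·K/W
  R'_mineral wool = ln(0.707/0.539)/(2πk) = 0.2713/(2π·0.0443) = 0.9747 m·K/W
  R'_conv,out = 1/(2πr h) = 1/(2π·0.707·19.7) = 0.01143 m·K/W
R_vermiculite board = ΣR − ΣR_known = 3.308 − 0.9862 = 2.322 m·K/W
ln(r₂/r₁)/(2πk) = 2.322 ⇒ k = 0.8049/(2π·2.322) = 0.0552 W/m·K

k = 0.0552 W/m·K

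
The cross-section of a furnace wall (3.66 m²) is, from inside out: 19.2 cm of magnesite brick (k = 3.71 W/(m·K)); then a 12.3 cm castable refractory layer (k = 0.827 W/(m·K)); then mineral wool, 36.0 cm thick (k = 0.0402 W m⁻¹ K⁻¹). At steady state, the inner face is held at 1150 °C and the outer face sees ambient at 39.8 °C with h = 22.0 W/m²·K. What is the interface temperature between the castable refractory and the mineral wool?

Resistance network (inner→outer):
  R_magnesite brick = L/(kA) = 0.192/(3.71·3.66) = 0.01414 K/W
  R_castable refractory = L/(kA) = 0.123/(0.827·3.66) = 0.04064 K/W
  R_mineral wool = L/(kA) = 0.360/(0.0402·3.66) = 2.447 K/W
  R_conv,out = 1/(hA) = 1/(22.0·3.66) = 0.01242 K/W
ΣR = 0.01414 + 0.04064 + 2.447 + 0.01242 = 2.514 K/W
Q = ΔT/ΣR = (1150 °C − 39.8 °C)/2.514 = 441.6 W
From the inner boundary to the castable refractory/mineral wool interface, ΣR_partial = 0.05478 K/W.
T_interface = T_in − Q·ΣR_partial = 1150 °C − (441.6)(0.05478) = 1126 °C

T = 1126 °C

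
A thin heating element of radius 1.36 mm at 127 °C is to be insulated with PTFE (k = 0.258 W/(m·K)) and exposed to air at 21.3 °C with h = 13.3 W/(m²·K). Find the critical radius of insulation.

For a cylinder, r_cr = k_ins/h = 0.258/13.3 = 0.0194 m = 1.94 cm

r_cr = 1.94 cm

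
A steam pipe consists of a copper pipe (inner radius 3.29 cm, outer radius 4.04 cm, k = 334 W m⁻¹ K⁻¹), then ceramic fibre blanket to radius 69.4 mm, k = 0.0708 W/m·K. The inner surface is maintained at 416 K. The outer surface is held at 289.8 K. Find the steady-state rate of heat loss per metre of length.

Q' = 104 W/m

Series thermal resistances, inner to outer:
  R'_copper = ln(0.0404/0.0329)/(2πk) = 0.2054/(2π·334) = 9.786×10^-5 m·K/W
  R'_ceramic fibre blanket = ln(0.0694/0.0404)/(2πk) = 0.5411/(2π·0.0708) = 1.216 m·K/W
ΣR = 9.786×10^-5 + 1.216 = 1.216 m·K/W
Q' = ΔT/ΣR = (416 K − 289.8 K)/1.216 = 104 W/m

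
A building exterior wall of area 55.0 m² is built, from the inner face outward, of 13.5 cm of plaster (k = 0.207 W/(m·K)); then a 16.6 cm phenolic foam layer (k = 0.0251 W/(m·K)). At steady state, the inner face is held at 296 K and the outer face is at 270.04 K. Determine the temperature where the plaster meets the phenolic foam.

Treat each layer as a resistance in series:
  R_plaster = L/(kA) = 0.135/(0.207·55.0) = 0.01186 K/W
  R_phenolic foam = L/(kA) = 0.166/(0.0251·55.0) = 0.1202 K/W
ΣR = 0.01186 + 0.1202 = 0.1321 K/W
Q = ΔT/ΣR = (296 K − 270.04 K)/0.1321 = 196.5 W
From the inner boundary to the plaster/phenolic foam interface, ΣR_partial = 0.01186 K/W.
T_interface = T_in − Q·ΣR_partial = 296 K − (196.5)(0.01186) = 293.7 K

T = 293.7 K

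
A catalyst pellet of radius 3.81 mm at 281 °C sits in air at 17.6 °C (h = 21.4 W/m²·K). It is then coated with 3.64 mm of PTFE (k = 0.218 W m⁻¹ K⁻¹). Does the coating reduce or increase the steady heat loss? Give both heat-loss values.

Critical radius for a sphere: r_cr = 2k/h = 0.0204 m = 2.04 cm.
Outer radius after coating: r₂ = 0.00381 + 0.00364 = 0.00745 m.
Since r₁ < r_cr and r₂ ≤ r_cr, the coating moves toward the maximum at r_cr — heat loss rises.
Bare: R = 1/(4πr₁²h) = 256.2 K/W; Q = 263.4/256.2 = 1.03 W.
Coated: R = R_cond + R_conv = 113.8 K/W; Q = 263.4/113.8 = 2.31 W.

increases: 1.03 → 2.31 W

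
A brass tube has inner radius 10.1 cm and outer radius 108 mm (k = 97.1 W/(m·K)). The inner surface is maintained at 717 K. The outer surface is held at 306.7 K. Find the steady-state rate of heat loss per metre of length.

Q' = 3740 kW/m

Q' = 2πk·ΔT/ln(r₂/r₁) = 2π × 97.1 × 410.3 / ln(0.108/0.101) = 3.74×10^6 W/m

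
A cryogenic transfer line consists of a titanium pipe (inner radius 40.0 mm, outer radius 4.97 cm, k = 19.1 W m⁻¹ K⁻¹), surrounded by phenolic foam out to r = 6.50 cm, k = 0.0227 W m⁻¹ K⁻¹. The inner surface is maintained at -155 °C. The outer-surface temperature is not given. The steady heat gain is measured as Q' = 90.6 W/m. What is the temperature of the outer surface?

Sum the resistances:
  R'_titanium = ln(0.0497/0.0400)/(2πk) = 0.2171/(2π·19.1) = 0.001809 m·K/W
  R'_phenolic foam = ln(0.0650/0.0497)/(2πk) = 0.2684/(2π·0.0227) = 1.882 m·K/W
ΣR = 1.883 m·K/W
ΔT = Q'·ΣR = 90.6 × 1.883 = 170.6 K
Heat flows inward, so T_out = T_in + ΔT = -155 + 170.6 = 15.6 °C

T_out = 15.6 °C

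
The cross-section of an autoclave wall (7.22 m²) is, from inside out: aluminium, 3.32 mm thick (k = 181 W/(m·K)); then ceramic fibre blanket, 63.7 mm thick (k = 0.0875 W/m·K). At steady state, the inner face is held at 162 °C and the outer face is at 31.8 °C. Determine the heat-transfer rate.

Treat each layer as a resistance in series:
  R_aluminium = L/(kA) = 0.00332/(181·7.22) = 2.541×10^-6 K/W
  R_ceramic fibre blanket = L/(kA) = 0.0637/(0.0875·7.22) = 0.1008 K/W
ΣR = 2.541×10^-6 + 0.1008 = 0.1008 K/W
Q = ΔT/ΣR = (162 °C − 31.8 °C)/0.1008 = 1290 W

Q = 1290 W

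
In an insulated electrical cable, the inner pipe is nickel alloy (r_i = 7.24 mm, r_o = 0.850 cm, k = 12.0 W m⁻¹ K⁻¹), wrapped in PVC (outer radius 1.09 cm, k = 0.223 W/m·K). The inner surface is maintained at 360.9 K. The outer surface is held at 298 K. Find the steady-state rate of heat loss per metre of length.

Q' = 350 W/m

Treat each layer as a resistance in series:
  R'_nickel alloy = ln(0.00850/0.00724)/(2πk) = 0.1604/(2π·12.0) = 0.002128 m·K/W
  R'_PVC = ln(0.0109/0.00850)/(2πk) = 0.2487/(2π·0.223) = 0.1775 m·K/W
ΣR = 0.002128 + 0.1775 = 0.1796 m·K/W
Q' = ΔT/ΣR = (360.9 K − 298 K)/0.1796 = 350 W/m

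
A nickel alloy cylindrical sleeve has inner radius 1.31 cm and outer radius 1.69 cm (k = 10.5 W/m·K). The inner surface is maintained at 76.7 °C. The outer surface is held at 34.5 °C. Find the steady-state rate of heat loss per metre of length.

Q' = 2πk·ΔT/ln(r₂/r₁) = 2π × 10.5 × 42.2 / ln(0.0169/0.0131) = 10900 W/m

Q' = 10.9 kW/m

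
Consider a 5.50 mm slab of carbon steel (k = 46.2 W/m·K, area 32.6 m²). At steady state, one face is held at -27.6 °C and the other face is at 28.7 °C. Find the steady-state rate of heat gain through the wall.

Q = 15400 kW

Q = kA·ΔT/L = 46.2 × 32.6 × |-27.6 °C − 28.7 °C| / 0.00550 = 1.54×10^7 W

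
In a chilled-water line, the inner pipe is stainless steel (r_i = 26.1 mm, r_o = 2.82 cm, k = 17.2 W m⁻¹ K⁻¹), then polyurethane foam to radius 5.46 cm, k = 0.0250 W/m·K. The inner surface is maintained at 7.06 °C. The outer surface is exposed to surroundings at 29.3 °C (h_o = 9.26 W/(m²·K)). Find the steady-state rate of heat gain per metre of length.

Resistance network (inner→outer):
  R'_stainless steel = ln(0.0282/0.0261)/(2πk) = 0.07739/(2π·17.2) = 7.161×10^-4 m·K/W
  R'_polyurethane foam = ln(0.0546/0.0282)/(2πk) = 0.6607/(2π·0.0250) = 4.206 m·K/W
  R'_conv,out = 1/(2πr h) = 1/(2π·0.0546·9.26) = 0.3148 m·K/W
ΣR = 7.161×10^-4 + 4.206 + 0.3148 = 4.522 m·K/W
Q' = ΔT/ΣR = (7.06 °C − 29.3 °C)/4.522 = -4.92 W/m
(Negative Q' ⇒ heat flows inward; heat gain = 4.92 W/m.)

Q' = 4.92 W/m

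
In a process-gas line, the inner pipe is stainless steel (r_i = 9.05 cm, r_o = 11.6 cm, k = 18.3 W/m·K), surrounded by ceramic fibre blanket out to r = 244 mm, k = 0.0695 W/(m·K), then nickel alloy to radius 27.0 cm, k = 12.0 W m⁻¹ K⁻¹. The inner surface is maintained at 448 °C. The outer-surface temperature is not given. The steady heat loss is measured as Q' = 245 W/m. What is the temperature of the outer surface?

T_out = 30.0 °C

Series resistances:
  R'_stainless steel = ln(0.116/0.0905)/(2πk) = 0.2482/(2π·18.3) = 0.002159 m·K/W
  R'_ceramic fibre blanket = ln(0.244/0.116)/(2πk) = 0.7436/(2π·0.0695) = 1.703 m·K/W
  R'_nickel alloy = ln(0.270/0.244)/(2πk) = 0.1013/(2π·12.0) = 0.001343 m·K/W
ΣR = 1.706 m·K/W
ΔT = Q'·ΣR = 245 × 1.706 = 418.0 K
Heat flows outward, so T_out = T_in − ΔT = 448 − 418.0 = 30.0 °C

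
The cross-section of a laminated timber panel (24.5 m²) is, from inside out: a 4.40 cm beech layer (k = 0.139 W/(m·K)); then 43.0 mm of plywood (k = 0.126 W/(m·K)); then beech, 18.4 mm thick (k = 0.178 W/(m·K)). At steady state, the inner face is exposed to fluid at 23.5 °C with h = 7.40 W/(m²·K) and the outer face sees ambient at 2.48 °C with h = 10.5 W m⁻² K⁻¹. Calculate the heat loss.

Treat each layer as a resistance in series:
  R_conv,in = 1/(hA) = 1/(7.40·24.5) = 0.005516 K/W
  R_beech = L/(kA) = 0.0440/(0.139·24.5) = 0.01292 K/W
  R_plywood = L/(kA) = 0.0430/(0.126·24.5) = 0.01393 K/W
  R_beech = L/(kA) = 0.0184/(0.178·24.5) = 0.004219 K/W
  R_conv,out = 1/(hA) = 1/(10.5·24.5) = 0.003887 K/W
ΣR = 0.005516 + 0.01292 + 0.01393 + 0.004219 + 0.003887 = 0.04047 K/W
Q = ΔT/ΣR = (23.5 °C − 2.48 °C)/0.04047 = 519 W

Q = 519 W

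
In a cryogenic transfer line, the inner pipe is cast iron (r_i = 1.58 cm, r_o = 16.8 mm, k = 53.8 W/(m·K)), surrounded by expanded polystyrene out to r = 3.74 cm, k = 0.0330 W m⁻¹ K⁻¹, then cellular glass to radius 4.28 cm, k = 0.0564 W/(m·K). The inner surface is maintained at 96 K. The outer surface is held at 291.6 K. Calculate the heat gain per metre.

Resistance network (inner→outer):
  R'_cast iron = ln(0.0168/0.0158)/(2πk) = 0.06137/(2π·53.8) = 1.815×10^-4 m·K/W
  R'_expanded polystyrene = ln(0.0374/0.0168)/(2πk) = 0.8003/(2π·0.0330) = 3.860 m·K/W
  R'_cellular glass = ln(0.0428/0.0374)/(2πk) = 0.1349/(2π·0.0564) = 0.3806 m·K/W
ΣR = 1.815×10^-4 + 3.860 + 0.3806 = 4.241 m·K/W
Q' = ΔT/ΣR = (96 K − 291.6 K)/4.241 = -46.1 W/m
(Negative Q' ⇒ heat flows inward; heat gain = 46.1 W/m.)

Q' = 46.1 W/m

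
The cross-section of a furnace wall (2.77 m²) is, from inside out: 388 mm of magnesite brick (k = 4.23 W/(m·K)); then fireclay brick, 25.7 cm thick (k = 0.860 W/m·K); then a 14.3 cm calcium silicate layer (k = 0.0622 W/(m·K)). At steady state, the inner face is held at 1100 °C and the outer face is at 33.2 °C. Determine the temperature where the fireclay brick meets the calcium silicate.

T = 945 °C

Series thermal resistances, inner to outer:
  R_magnesite brick = L/(kA) = 0.388/(4.23·2.77) = 0.03311 K/W
  R_fireclay brick = L/(kA) = 0.257/(0.860·2.77) = 0.1079 K/W
  R_calcium silicate = L/(kA) = 0.143/(0.0622·2.77) = 0.8300 K/W
ΣR = 0.03311 + 0.1079 + 0.8300 = 0.9710 K/W
Q = ΔT/ΣR = (1100 °C − 33.2 °C)/0.9710 = 1099 W
From the inner boundary to the fireclay brick/calcium silicate interface, ΣR_partial = 0.1410 K/W.
T_interface = T_in − Q·ΣR_partial = 1100 °C − (1099)(0.1410) = 945 °C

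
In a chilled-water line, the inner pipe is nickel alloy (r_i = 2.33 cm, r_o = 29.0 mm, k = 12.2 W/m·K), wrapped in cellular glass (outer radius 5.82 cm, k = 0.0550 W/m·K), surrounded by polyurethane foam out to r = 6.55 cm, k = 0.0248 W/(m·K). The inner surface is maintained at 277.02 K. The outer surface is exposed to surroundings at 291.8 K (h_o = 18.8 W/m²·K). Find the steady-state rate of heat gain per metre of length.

Q' = 5.09 W/m

Resistance network (inner→outer):
  R'_nickel alloy = ln(0.0290/0.0233)/(2πk) = 0.2188/(2π·12.2) = 0.002855 m·K/W
  R'_cellular glass = ln(0.0582/0.0290)/(2πk) = 0.6966/(2π·0.0550) = 2.016 m·K/W
  R'_polyurethane foam = ln(0.0655/0.0582)/(2πk) = 0.1182/(2π·0.0248) = 0.7583 m·K/W
  R'_conv,out = 1/(2πr h) = 1/(2π·0.0655·18.8) = 0.1292 m·K/W
ΣR = 0.002855 + 2.016 + 0.7583 + 0.1292 = 2.906 m·K/W
Q' = ΔT/ΣR = (277.02 K − 291.8 K)/2.906 = -5.09 W/m
(Negative Q' ⇒ heat flows inward; heat gain = 5.09 W/m.)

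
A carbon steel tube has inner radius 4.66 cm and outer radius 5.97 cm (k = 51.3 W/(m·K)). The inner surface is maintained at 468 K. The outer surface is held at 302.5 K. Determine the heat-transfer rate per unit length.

Q' = 2.15×10^5 W/m

Q' = 2πk·ΔT/ln(r₂/r₁) = 2π × 51.3 × 165.5 / ln(0.0597/0.0466) = 2.15×10^5 W/m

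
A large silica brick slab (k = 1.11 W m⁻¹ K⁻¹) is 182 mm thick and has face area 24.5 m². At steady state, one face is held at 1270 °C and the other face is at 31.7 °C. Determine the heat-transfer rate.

Q = 1.85×10^5 W

Q = kA·ΔT/L = 1.11 × 24.5 × |1270 °C − 31.7 °C| / 0.182 = 1.85×10^5 W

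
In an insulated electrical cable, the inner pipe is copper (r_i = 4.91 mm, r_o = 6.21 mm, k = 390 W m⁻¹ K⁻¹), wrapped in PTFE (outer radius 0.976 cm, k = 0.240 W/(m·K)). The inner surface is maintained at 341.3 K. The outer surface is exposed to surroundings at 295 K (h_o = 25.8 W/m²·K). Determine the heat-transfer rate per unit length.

Q' = 49.7 W/m

Treat each layer as a resistance in series:
  R'_copper = ln(0.00621/0.00491)/(2πk) = 0.2349/(2π·390) = 9.585×10^-5 m·K/W
  R'_PTFE = ln(0.00976/0.00621)/(2πk) = 0.4521/(2π·0.240) = 0.2998 m·K/W
  R'_conv,out = 1/(2πr h) = 1/(2π·0.00976·25.8) = 0.6320 m·K/W
ΣR = 9.585×10^-5 + 0.2998 + 0.6320 = 0.9319 m·K/W
Q' = ΔT/ΣR = (341.3 K − 295 K)/0.9319 = 49.7 W/m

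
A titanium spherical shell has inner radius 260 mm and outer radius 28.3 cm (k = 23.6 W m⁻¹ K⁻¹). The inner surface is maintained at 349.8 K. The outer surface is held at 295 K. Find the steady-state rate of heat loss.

Q = 52000 W

Q = 4πk·ΔT/(1/r₁ − 1/r₂) = 4π × 23.6 × 54.8 / (1/0.260 − 1/0.283) = 52000 W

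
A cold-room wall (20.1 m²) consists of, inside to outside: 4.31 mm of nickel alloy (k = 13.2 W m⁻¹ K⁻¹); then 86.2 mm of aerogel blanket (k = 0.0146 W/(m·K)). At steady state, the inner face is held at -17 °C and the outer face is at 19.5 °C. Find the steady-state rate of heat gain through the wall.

Resistance network (inner→outer):
  R_nickel alloy = L/(kA) = 0.00431/(13.2·20.1) = 1.624×10^-5 K/W
  R_aerogel blanket = L/(kA) = 0.0862/(0.0146·20.1) = 0.2937 K/W
ΣR = 1.624×10^-5 + 0.2937 = 0.2937 K/W
Q = ΔT/ΣR = (-17 °C − 19.5 °C)/0.2937 = -124 W
(Negative Q ⇒ heat flows inward; heat gain = 124 W.)

Q = 124 W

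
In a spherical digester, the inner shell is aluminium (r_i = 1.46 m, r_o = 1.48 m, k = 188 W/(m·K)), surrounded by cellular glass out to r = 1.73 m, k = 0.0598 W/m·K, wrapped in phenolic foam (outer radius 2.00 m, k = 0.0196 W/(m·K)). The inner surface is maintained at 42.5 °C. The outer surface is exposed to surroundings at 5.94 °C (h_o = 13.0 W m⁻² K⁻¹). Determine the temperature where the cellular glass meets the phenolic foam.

Treat each layer as a resistance in series:
  R_aluminium = (1/1.46 − 1/1.48)/(4πk) = 0.009256/(4π·188) = 3.918×10^-6 K/W
  R_cellular glass = (1/1.48 − 1/1.73)/(4πk) = 0.09764/(4π·0.0598) = 0.1299 K/W
  R_phenolic foam = (1/1.73 − 1/2.00)/(4πk) = 0.07803/(4π·0.0196) = 0.3168 K/W
  R_conv,out = 1/(4πr²h) = 1/(4π·2.00²·13.0) = 0.001530 K/W
ΣR = 3.918×10^-6 + 0.1299 + 0.3168 + 0.001530 = 0.4482 K/W
Q = ΔT/ΣR = (42.5 °C − 5.94 °C)/0.4482 = 81.57 W
From the inner boundary to the cellular glass/phenolic foam interface, ΣR_partial = 0.1299 K/W.
T_interface = T_in − Q·ΣR_partial = 42.5 °C − (81.57)(0.1299) = 31.9 °C

T = 31.9 °C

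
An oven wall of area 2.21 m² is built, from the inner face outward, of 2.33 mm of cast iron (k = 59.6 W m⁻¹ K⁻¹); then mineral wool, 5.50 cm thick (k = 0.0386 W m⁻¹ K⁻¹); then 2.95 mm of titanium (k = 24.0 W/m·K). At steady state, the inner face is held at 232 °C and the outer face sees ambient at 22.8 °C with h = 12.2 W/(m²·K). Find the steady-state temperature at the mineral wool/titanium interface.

Resistance network (inner→outer):
  R_cast iron = L/(kA) = 0.00233/(59.6·2.21) = 1.769×10^-5 K/W
  R_mineral wool = L/(kA) = 0.0550/(0.0386·2.21) = 0.6447 K/W
  R_titanium = L/(kA) = 0.00295/(24.0·2.21) = 5.562×10^-5 K/W
  R_conv,out = 1/(hA) = 1/(12.2·2.21) = 0.03709 K/W
ΣR = 1.769×10^-5 + 0.6447 + 5.562×10^-5 + 0.03709 = 0.6819 K/W
Q = ΔT/ΣR = (232 °C − 22.8 °C)/0.6819 = 306.8 W
From the inner boundary to the mineral wool/titanium interface, ΣR_partial = 0.6447 K/W.
T_interface = T_in − Q·ΣR_partial = 232 °C − (306.8)(0.6447) = 34.2 °C

T = 34.2 °C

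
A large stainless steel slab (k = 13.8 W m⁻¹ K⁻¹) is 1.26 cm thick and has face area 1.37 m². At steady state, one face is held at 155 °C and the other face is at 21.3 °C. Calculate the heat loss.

Q = 201 kW

Q = kA·ΔT/L = 13.8 × 1.37 × |155 °C − 21.3 °C| / 0.0126 = 2.01×10^5 W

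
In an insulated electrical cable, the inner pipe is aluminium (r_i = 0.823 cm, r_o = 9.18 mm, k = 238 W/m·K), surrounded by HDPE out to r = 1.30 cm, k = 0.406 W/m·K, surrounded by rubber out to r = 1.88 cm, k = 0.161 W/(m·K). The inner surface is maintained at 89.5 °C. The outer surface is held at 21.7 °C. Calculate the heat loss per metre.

Q' = 135 W/m

Resistance network (inner→outer):
  R'_aluminium = ln(0.00918/0.00823)/(2πk) = 0.1092/(2π·238) = 7.305×10^-5 m·K/W
  R'_HDPE = ln(0.0130/0.00918)/(2πk) = 0.3479/(2π·0.406) = 0.1364 m·K/W
  R'_rubber = ln(0.0188/0.0130)/(2πk) = 0.3689/(2π·0.161) = 0.3647 m·K/W
ΣR = 7.305×10^-5 + 0.1364 + 0.3647 = 0.5012 m·K/W
Q' = ΔT/ΣR = (89.5 °C − 21.7 °C)/0.5012 = 135 W/m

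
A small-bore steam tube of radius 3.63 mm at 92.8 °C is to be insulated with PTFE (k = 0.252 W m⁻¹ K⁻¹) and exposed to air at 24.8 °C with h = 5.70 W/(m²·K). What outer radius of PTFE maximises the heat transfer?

For a cylinder, r_cr = k_ins/h = 0.252/5.70 = 0.0442 m = 4.42 cm

r_cr = 4.42 cm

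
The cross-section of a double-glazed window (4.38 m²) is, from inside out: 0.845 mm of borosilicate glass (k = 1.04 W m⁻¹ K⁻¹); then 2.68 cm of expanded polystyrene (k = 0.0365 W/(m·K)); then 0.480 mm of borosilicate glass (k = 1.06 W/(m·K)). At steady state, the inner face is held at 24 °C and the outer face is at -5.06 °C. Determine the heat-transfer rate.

Treat each layer as a resistance in series:
  R_borosilicate glass = L/(kA) = 8.45×10^-4/(1.04·4.38) = 1.855×10^-4 K/W
  R_expanded polystyrene = L/(kA) = 0.0268/(0.0365·4.38) = 0.1676 K/W
  R_borosilicate glass = L/(kA) = 4.80×10^-4/(1.06·4.38) = 1.034×10^-4 K/W
ΣR = 1.855×10^-4 + 0.1676 + 1.034×10^-4 = 0.1679 K/W
Q = ΔT/ΣR = (24 °C − -5.06 °C)/0.1679 = 173 W

Q = 173 W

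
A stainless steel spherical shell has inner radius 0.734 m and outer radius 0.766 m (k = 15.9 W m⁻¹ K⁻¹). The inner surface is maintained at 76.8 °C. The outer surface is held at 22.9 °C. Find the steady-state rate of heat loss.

Q = 4πk·ΔT/(1/r₁ − 1/r₂) = 4π × 15.9 × 53.9 / (1/0.734 − 1/0.766) = 1.89×10^5 W

Q = 1.89×10^5 W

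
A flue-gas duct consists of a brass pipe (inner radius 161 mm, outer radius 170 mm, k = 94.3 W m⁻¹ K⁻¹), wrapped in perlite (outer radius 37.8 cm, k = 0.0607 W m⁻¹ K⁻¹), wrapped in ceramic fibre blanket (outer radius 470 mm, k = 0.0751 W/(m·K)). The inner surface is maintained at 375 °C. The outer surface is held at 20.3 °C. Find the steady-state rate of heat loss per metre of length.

Q' = 139 W/m

Treat each layer as a resistance in series:
  R'_brass = ln(0.170/0.161)/(2πk) = 0.05439/(2π·94.3) = 9.180×10^-5 m·K/W
  R'_perlite = ln(0.378/0.170)/(2πk) = 0.7991/(2π·0.0607) = 2.095 m·K/W
  R'_ceramic fibre blanket = ln(0.470/0.378)/(2πk) = 0.2178/(2π·0.0751) = 0.4617 m·K/W
ΣR = 9.180×10^-5 + 2.095 + 0.4617 = 2.557 m·K/W
Q' = ΔT/ΣR = (375 °C − 20.3 °C)/2.557 = 139 W/m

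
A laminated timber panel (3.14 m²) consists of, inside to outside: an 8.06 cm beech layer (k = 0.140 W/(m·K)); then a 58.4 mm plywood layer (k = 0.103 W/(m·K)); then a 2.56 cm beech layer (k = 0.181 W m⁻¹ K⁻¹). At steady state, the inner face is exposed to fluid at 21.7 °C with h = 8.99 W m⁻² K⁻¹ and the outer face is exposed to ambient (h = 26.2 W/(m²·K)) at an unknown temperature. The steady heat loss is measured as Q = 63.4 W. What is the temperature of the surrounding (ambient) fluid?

Sum the resistances:
  R_conv,in = 1/(hA) = 1/(8.99·3.14) = 0.03543 K/W
  R_beech = L/(kA) = 0.0806/(0.140·3.14) = 0.1833 K/W
  R_plywood = L/(kA) = 0.0584/(0.103·3.14) = 0.1806 K/W
  R_beech = L/(kA) = 0.0256/(0.181·3.14) = 0.04504 K/W
  R_conv,out = 1/(hA) = 1/(26.2·3.14) = 0.01216 K/W
ΣR = 0.4565 K/W
ΔT = Q·ΣR = 63.4 × 0.4565 = 28.94 K
Heat flows outward, so T_out = T_in − ΔT = 21.7 − 28.94 = -7.24 °C

T_out = -7.24 °C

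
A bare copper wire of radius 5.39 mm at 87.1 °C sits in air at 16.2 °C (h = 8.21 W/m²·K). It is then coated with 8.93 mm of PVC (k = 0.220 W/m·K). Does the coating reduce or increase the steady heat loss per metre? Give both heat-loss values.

Critical radius for a cylinder: r_cr = k/h = 0.0268 m = 2.68 cm.
Outer radius after coating: r₂ = 0.00539 + 0.00893 = 0.01432 m.
Since r₁ < r_cr and r₂ ≤ r_cr, the coating moves toward the maximum at r_cr — heat loss rises.
Bare: R = 1/(2πr₁h) = 3.597 m·K/W; Q = 70.9/3.597 = 19.7 W/m.
Coated: R = R_cond + R_conv = 2.061 m·K/W; Q = 70.9/2.061 = 34.4 W/m.

increases: 19.7 → 34.4 W/m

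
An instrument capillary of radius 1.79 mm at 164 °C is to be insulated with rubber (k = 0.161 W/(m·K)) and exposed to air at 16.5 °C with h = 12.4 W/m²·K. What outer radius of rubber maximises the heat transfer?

For a cylinder, r_cr = k_ins/h = 0.161/12.4 = 0.0130 m = 1.30 cm

r_cr = 1.30 cm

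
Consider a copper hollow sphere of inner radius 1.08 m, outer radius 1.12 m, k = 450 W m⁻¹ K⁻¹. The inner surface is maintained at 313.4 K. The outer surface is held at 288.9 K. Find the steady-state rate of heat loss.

Q = 4190 kW

Q = 4πk·ΔT/(1/r₁ − 1/r₂) = 4π × 450 × 24.5 / (1/1.08 − 1/1.12) = 4.19×10^6 W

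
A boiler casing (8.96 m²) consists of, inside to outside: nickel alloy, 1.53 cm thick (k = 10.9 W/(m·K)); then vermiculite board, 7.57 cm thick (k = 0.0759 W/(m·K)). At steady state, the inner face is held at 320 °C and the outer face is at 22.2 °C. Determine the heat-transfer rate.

Treat each layer as a resistance in series:
  R_nickel alloy = L/(kA) = 0.0153/(10.9·8.96) = 1.567×10^-4 K/W
  R_vermiculite board = L/(kA) = 0.0757/(0.0759·8.96) = 0.1113 K/W
ΣR = 1.567×10^-4 + 0.1113 = 0.1115 K/W
Q = ΔT/ΣR = (320 °C − 22.2 °C)/0.1115 = 2670 W

Q = 2670 W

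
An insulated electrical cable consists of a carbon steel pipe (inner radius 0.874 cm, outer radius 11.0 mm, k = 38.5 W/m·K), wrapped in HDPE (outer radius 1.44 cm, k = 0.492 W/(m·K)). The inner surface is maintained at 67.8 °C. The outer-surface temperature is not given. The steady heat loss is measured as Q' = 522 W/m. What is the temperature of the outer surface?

T_out = 21.8 °C

Sum the resistances:
  R'_carbon steel = ln(0.0110/0.00874)/(2πk) = 0.2300/(2π·38.5) = 9.507×10^-4 m·K/W
  R'_HDPE = ln(0.0144/0.0110)/(2πk) = 0.2693/(2π·0.492) = 0.08713 m·K/W
ΣR = 0.08808 m·K/W
ΔT = Q'·ΣR = 522 × 0.08808 = 45.98 K
Heat flows outward, so T_out = T_in − ΔT = 67.8 − 45.98 = 21.8 °C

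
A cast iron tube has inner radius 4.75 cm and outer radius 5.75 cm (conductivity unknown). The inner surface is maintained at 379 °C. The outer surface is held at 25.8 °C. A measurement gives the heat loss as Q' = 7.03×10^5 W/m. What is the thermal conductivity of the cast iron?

k = 60.5 W/m·K

ΣR = ΔT/Q' = |379 − 25.8|/7.03×10^5 = 5.024×10^-4 m·K/W
ln(r₂/r₁)/(2πk) = 5.024×10^-4 ⇒ k = 0.1911/(2π·5.024×10^-4) = 60.5 W/m·K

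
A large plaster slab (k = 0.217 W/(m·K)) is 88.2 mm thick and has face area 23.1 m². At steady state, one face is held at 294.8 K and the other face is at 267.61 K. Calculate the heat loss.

Q = kA·ΔT/L = 0.217 × 23.1 × |294.8 K − 267.61 K| / 0.0882 = 1550 W

Q = 1550 W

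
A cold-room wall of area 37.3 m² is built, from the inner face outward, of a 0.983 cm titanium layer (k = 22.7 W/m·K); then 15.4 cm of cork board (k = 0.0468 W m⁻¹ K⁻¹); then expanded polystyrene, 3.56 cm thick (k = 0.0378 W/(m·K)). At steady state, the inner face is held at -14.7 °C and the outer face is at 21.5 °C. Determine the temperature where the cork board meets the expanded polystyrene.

Series thermal resistances, inner to outer:
  R_titanium = L/(kA) = 0.00983/(22.7·37.3) = 1.161×10^-5 K/W
  R_cork board = L/(kA) = 0.154/(0.0468·37.3) = 0.08822 K/W
  R_expanded polystyrene = L/(kA) = 0.0356/(0.0378·37.3) = 0.02525 K/W
ΣR = 1.161×10^-5 + 0.08822 + 0.02525 = 0.1135 K/W
Q = ΔT/ΣR = (-14.7 °C − 21.5 °C)/0.1135 = -318.9 W
From the inner boundary to the cork board/expanded polystyrene interface, ΣR_partial = 0.08823 K/W.
T_interface = T_in − Q·ΣR_partial = -14.7 °C − (-318.9)(0.08823) = 13.4 °C

T = 13.4 °C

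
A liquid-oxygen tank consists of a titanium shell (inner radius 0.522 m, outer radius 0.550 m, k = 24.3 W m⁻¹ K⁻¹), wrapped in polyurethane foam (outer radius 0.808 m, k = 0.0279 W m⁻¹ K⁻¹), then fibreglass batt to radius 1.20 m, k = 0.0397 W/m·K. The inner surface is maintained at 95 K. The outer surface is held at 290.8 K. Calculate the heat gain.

Q = 79.4 W

Resistance network (inner→outer):
  R_titanium = (1/0.522 − 1/0.550)/(4πk) = 0.09753/(4π·24.3) = 3.194×10^-4 K/W
  R_polyurethane foam = (1/0.550 − 1/0.808)/(4πk) = 0.5806/(4π·0.0279) = 1.656 K/W
  R_fibreglass batt = (1/0.808 − 1/1.20)/(4πk) = 0.4043/(4π·0.0397) = 0.8104 K/W
ΣR = 3.194×10^-4 + 1.656 + 0.8104 = 2.467 K/W
Q = ΔT/ΣR = (95 K − 290.8 K)/2.467 = -79.4 W
(Negative Q ⇒ heat flows inward; heat gain = 79.4 W.)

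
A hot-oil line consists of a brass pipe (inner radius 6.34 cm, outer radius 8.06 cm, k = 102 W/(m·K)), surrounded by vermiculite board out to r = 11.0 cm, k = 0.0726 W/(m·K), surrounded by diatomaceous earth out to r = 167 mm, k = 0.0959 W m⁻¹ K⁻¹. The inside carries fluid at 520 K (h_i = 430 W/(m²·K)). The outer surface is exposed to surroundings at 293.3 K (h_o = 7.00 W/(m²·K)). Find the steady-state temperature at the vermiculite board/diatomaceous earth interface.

T = 417 K

Series thermal resistances, inner to outer:
  R'_conv,in = 1/(2πr h) = 1/(2π·0.0634·430) = 0.005838 m·K/W
  R'_brass = ln(0.0806/0.0634)/(2πk) = 0.2400/(2π·102) = 3.745×10^-4 m·K/W
  R'_vermiculite board = ln(0.110/0.0806)/(2πk) = 0.3110/(2π·0.0726) = 0.6817 m·K/W
  R'_diatomaceous earth = ln(0.167/0.110)/(2πk) = 0.4175/(2π·0.0959) = 0.6929 m·K/W
  R'_conv,out = 1/(2πr h) = 1/(2π·0.167·7.00) = 0.1361 m·K/W
ΣR = 0.005838 + 3.745×10^-4 + 0.6817 + 0.6929 + 0.1361 = 1.517 m·K/W
Q' = ΔT/ΣR = (520 K − 293.3 K)/1.517 = 149.4 W/m
From the inner boundary to the vermiculite board/diatomaceous earth interface, ΣR_partial = 0.6879 m·K/W.
T_interface = T_in − Q'·ΣR_partial = 520 K − (149.4)(0.6879) = 417 K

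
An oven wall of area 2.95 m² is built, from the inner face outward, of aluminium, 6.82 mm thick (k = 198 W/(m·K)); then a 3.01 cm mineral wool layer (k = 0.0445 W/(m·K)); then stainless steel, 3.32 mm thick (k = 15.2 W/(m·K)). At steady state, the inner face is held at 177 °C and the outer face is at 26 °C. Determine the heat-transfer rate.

Q = 658 W

Resistance network (inner→outer):
  R_aluminium = L/(kA) = 0.00682/(198·2.95) = 1.168×10^-5 K/W
  R_mineral wool = L/(kA) = 0.0301/(0.0445·2.95) = 0.2293 K/W
  R_stainless steel = L/(kA) = 0.00332/(15.2·2.95) = 7.404×10^-5 K/W
ΣR = 1.168×10^-5 + 0.2293 + 7.404×10^-5 = 0.2294 K/W
Q = ΔT/ΣR = (177 °C − 26 °C)/0.2294 = 658 W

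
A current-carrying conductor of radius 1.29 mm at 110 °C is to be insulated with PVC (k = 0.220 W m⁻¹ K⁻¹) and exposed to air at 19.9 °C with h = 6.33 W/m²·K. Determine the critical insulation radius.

For a cylinder, r_cr = k_ins/h = 0.220/6.33 = 0.0348 m = 3.48 cm

r_cr = 3.48 cm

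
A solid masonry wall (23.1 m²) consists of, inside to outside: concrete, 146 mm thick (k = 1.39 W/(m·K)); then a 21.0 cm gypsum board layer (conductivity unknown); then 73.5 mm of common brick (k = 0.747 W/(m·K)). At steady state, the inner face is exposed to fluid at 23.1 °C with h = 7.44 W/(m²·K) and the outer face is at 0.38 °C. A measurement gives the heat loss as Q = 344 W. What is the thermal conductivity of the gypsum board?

k = 0.177 W/m·K

ΣR = ΔT/Q = |23.1 − 0.38|/344 = 0.06605 K/W
Known resistances:
  R_conv,in = 1/(hA) = 1/(7.44·23.1) = 0.005819 K/W
  R_concrete = L/(kA) = 0.146/(1.39·23.1) = 0.004547 K/W
  R_common brick = L/(kA) = 0.0735/(0.747·23.1) = 0.004259 K/W
R_gypsum board = ΣR − ΣR_known = 0.06605 − 0.01462 = 0.05143 K/W
L/(kA) = 0.05143 ⇒ k = 0.210/(0.05143·23.1) = 0.177 W/m·K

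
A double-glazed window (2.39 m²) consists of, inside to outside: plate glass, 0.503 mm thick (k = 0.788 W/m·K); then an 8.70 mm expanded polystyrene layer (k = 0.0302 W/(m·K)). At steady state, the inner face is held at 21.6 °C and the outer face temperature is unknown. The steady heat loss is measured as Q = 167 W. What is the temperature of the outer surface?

Sum the resistances:
  R_plate glass = L/(kA) = 5.03×10^-4/(0.788·2.39) = 2.671×10^-4 K/W
  R_expanded polystyrene = L/(kA) = 0.00870/(0.0302·2.39) = 0.1205 K/W
ΣR = 0.1208 K/W
ΔT = Q·ΣR = 167 × 0.1208 = 20.17 K
Heat flows outward, so T_out = T_in − ΔT = 21.6 − 20.17 = 1.43 °C

T_out = 1.43 °C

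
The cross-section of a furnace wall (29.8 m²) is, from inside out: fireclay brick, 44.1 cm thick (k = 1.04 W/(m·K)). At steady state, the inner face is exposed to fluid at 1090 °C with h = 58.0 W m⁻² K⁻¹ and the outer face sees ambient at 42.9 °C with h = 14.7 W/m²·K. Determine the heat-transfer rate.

Treat each layer as a resistance in series:
  R_conv,in = 1/(hA) = 1/(58.0·29.8) = 5.786×10^-4 K/W
  R_fireclay brick = L/(kA) = 0.441/(1.04·29.8) = 0.01423 K/W
  R_conv,out = 1/(hA) = 1/(14.7·29.8) = 0.002283 K/W
ΣR = 5.786×10^-4 + 0.01423 + 0.002283 = 0.01709 K/W
Q = ΔT/ΣR = (1090 °C − 42.9 °C)/0.01709 = 61300 W

Q = 61300 W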